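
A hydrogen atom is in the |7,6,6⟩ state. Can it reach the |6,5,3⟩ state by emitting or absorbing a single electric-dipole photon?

Δl = 5 − 6 = -1; the E1 rule Δl = ±1 is ok.
Δm_l = 3 − (6) = -3. E1 requires Δm_l = 0, ±1: fails.
The transition is electric-dipole forbidden.

forbidden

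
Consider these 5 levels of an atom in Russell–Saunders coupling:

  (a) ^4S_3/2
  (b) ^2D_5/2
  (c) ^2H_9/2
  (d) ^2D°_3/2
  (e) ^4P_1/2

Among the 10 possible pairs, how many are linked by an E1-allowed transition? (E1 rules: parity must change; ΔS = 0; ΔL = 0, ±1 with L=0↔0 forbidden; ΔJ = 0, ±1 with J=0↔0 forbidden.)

1

(a)–(b): forbidden (parity, ΔS, ΔL).
(a)–(c): forbidden (parity, ΔS, ΔL, ΔJ).
(a)–(d): forbidden (ΔS, ΔL).
(a)–(e): forbidden (parity).
(b)–(c): forbidden (parity, ΔL, ΔJ).
(b)–(d): allowed.
(b)–(e): forbidden (parity, ΔS, ΔJ).
(c)–(d): forbidden (ΔL, ΔJ).
(c)–(e): forbidden (parity, ΔS, ΔL, ΔJ).
(d)–(e): forbidden (ΔS).
Allowed pairs: 1 of 10.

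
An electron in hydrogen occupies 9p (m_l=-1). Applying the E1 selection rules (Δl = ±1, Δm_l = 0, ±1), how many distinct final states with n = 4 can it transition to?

E1 requires Δl = ±1, so l_f ∈ {0, 2}; with 0 ≤ l_f ≤ n_f−1 = 3, the allowed l_f values are {0, 2}.
For l_f = 0: m_f ∈ {m_i−1, m_i, m_i+1} ∩ [−0, 0] = {0} → 1 state.
For l_f = 2: m_f ∈ {m_i−1, m_i, m_i+1} ∩ [−2, 2] = {-2, -1, 0} → 3 states.
Total: 4.

4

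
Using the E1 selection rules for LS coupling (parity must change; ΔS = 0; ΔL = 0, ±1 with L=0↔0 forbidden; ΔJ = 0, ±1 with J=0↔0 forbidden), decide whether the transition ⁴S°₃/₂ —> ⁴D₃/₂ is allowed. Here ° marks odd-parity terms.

Reading off the term symbols: S 3/2→3/2, L 0→2, J 3/2→3/2, parity odd→even.
Parity must change: odd → even — ok.
ΔJ = 0, ±1 (not J=0↔0): J: 3/2 → 3/2, ΔJ = +0 — ok.
ΔL = 0, ±1 (not L=0↔0): L: 0 → 2, ΔL = +2 — fails.
ΔS = 0: S: 3/2 → 3/2 — ok.
Rule(s) violated: ΔL.

forbidden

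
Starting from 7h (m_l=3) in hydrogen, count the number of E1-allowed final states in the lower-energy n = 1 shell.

E1 requires l_f ∈ {4, 6}, but neither lies in [0, 0], so no final state is reachable.
Total: 0.

0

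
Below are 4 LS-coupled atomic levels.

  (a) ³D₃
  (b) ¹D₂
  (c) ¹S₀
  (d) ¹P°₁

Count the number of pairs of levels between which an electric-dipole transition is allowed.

2

(a)–(b): forbidden (parity, ΔS).
(a)–(c): forbidden (parity, ΔS, ΔL, ΔJ).
(a)–(d): forbidden (ΔS, ΔJ).
(b)–(c): forbidden (parity, ΔL, ΔJ).
(b)–(d): allowed.
(c)–(d): allowed.
Allowed pairs: 2 of 6.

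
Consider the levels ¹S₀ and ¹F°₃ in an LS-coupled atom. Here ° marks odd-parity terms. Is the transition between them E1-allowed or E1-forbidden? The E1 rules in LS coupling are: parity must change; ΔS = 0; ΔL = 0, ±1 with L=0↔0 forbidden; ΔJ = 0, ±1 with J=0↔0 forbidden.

forbidden

ΔS = 0: S: 0 → 0 — ✓.
ΔJ = 0, ±1 (not J=0↔0): J: 0 → 3, ΔJ = +3 — ✗.
Parity must change: even → odd — ✓.
ΔL = 0, ±1 (not L=0↔0): L: 0 → 3, ΔL = +3 — ✗.
Rule(s) violated: ΔL, ΔJ.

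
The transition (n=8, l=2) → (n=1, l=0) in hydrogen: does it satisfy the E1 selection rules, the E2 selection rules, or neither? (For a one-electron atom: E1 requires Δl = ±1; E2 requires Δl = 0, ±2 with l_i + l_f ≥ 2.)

Δl = 0 − 2 = -2; l_i + l_f = 2.
E1 (Δl = ±1): not satisfied.
E2 (Δl = 0,±2, l_i+l_f ≥ 2): satisfied.

E2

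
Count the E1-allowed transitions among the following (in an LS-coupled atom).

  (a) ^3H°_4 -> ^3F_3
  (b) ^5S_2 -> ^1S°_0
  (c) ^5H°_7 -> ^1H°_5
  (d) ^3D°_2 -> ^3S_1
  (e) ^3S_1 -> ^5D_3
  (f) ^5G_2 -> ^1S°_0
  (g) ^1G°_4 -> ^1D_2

0

(a) forbidden (ΔL fails)
(b) forbidden (ΔS, ΔL, ΔJ fail)
(c) forbidden (parity, ΔS, ΔJ fail)
(d) forbidden (ΔL fails)
(e) forbidden (parity, ΔS, ΔL, ΔJ fail)
(f) forbidden (ΔS, ΔL, ΔJ fail)
(g) forbidden (ΔL, ΔJ fail)
Total allowed: 0 of 7.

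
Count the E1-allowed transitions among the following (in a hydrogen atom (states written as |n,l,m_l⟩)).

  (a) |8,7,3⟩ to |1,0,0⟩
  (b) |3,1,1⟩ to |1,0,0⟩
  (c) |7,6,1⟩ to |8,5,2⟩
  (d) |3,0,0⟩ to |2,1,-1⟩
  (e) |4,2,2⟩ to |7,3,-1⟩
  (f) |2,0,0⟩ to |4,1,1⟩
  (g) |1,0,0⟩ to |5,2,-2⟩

(a) forbidden — Δl = -7 (E1 requires Δl = ±1); Δm_l = -3 (E1 requires Δm_l = 0, ±1)
(b) allowed
(c) allowed
(d) allowed
(e) forbidden — Δm_l = -3 (E1 requires Δm_l = 0, ±1)
(f) allowed
(g) forbidden — Δl = +2 (E1 requires Δl = ±1); Δm_l = -2 (E1 requires Δm_l = 0, ±1)
Total allowed: 4 of 7.

4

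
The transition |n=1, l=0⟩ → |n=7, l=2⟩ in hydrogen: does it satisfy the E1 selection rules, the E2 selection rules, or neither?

E2

Δl = 2 − 0 = +2; l_i + l_f = 2.
E1 (Δl = ±1): not satisfied.
E2 (Δl = 0,±2, l_i+l_f ≥ 2): satisfied.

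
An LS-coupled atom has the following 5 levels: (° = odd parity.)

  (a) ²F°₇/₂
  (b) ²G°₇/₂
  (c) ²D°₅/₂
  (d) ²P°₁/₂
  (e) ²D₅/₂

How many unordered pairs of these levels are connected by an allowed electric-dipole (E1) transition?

(a)–(b): forbidden (parity).
(a)–(c): forbidden (parity).
(a)–(d): forbidden (parity, ΔL, ΔJ).
(a)–(e): allowed.
(b)–(c): forbidden (parity, ΔL).
(b)–(d): forbidden (parity, ΔL, ΔJ).
(b)–(e): forbidden (ΔL).
(c)–(d): forbidden (parity, ΔJ).
(c)–(e): allowed.
(d)–(e): forbidden (ΔJ).
Allowed pairs: 2 of 10.

2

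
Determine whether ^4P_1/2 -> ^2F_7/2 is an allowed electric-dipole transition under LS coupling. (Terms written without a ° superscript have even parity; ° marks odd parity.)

Reading off the term symbols: S 3/2→1/2, L 1→3, J 1/2→7/2, parity even→even.
ΔL = 0, ±1 (not L=0↔0): L: 1 → 3, ΔL = +2 — fails.
ΔS = 0: S: 3/2 → 1/2 — fails.
ΔJ = 0, ±1 (not J=0↔0): J: 1/2 → 7/2, ΔJ = +3 — fails.
Parity must change: even → even — fails.
Rule(s) violated: parity, ΔS, ΔL, ΔJ.

forbidden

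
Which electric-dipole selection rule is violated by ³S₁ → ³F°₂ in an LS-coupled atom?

Parity must change: even → odd — ok.
ΔS = 0: S: 1 → 1 — ok.
ΔL = 0, ±1 (not L=0↔0): L: 0 → 3, ΔL = +3 — fails.
ΔJ = 0, ±1 (not J=0↔0): J: 1 → 2, ΔJ = +1 — ok.

the ΔL = 0, ±1 rule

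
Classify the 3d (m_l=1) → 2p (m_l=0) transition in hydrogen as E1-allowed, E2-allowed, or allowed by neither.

Δl = 1 − 2 = -1; l_i + l_f = 3.
Δm_l = -1.
E1 (Δl = ±1, |Δm_l| ≤ 1): satisfied.
E2 (Δl = 0,±2, l_i+l_f ≥ 2, |Δm_l| ≤ 2): not satisfied.

E1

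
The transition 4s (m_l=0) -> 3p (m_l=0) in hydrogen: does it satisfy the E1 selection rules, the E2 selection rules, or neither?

E1

Δl = 1 − 0 = +1; l_i + l_f = 1.
Δm_l = +0.
E1 (Δl = ±1, |Δm_l| ≤ 1): satisfied.
E2 (Δl = 0,±2, l_i+l_f ≥ 2, |Δm_l| ≤ 2): not satisfied.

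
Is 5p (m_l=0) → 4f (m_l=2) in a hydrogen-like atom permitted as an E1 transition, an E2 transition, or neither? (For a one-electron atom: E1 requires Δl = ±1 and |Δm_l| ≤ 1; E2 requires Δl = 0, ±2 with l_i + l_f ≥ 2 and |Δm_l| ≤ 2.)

Δl = 3 − 1 = +2; l_i + l_f = 4.
Δm_l = +2.
E1 (Δl = ±1, |Δm_l| ≤ 1): not satisfied.
E2 (Δl = 0,±2, l_i+l_f ≥ 2, |Δm_l| ≤ 2): satisfied.

E2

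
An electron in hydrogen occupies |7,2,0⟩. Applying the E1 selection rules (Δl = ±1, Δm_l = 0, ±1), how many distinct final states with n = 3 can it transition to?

3

E1 requires Δl = ±1, so l_f ∈ {1, 3}; with 0 ≤ l_f ≤ n_f−1 = 2, the allowed l_f values are {1}.
For l_f = 1: m_f ∈ {m_i−1, m_i, m_i+1} ∩ [−1, 1] = {-1, 0, 1} → 3 states.
Total: 3.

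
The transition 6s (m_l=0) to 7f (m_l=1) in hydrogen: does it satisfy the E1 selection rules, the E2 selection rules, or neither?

Δl = 3 − 0 = +3; l_i + l_f = 3.
Δm_l = +1.
E1 (Δl = ±1, |Δm_l| ≤ 1): not satisfied.
E2 (Δl = 0,±2, l_i+l_f ≥ 2, |Δm_l| ≤ 2): not satisfied.

neither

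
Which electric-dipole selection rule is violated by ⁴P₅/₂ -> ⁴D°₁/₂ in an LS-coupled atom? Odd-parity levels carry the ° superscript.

Reading off the term symbols: S 3/2→3/2, L 1→2, J 5/2→1/2, parity even→odd.
ΔJ = 0, ±1 (not J=0↔0): J: 5/2 → 1/2, ΔJ = -2 — ✗.
ΔL = 0, ±1 (not L=0↔0): L: 1 → 2, ΔL = +1 — ✓.
ΔS = 0: S: 3/2 → 3/2 — ✓.
Parity must change: even → odd — ✓.

the ΔJ = 0, ±1 rule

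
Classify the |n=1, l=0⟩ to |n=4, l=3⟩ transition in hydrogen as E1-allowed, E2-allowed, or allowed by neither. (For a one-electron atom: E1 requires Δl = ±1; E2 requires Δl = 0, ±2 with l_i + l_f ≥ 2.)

Δl = 3 − 0 = +3; l_i + l_f = 3.
E1 (Δl = ±1): not satisfied.
E2 (Δl = 0,±2, l_i+l_f ≥ 2): not satisfied.

neither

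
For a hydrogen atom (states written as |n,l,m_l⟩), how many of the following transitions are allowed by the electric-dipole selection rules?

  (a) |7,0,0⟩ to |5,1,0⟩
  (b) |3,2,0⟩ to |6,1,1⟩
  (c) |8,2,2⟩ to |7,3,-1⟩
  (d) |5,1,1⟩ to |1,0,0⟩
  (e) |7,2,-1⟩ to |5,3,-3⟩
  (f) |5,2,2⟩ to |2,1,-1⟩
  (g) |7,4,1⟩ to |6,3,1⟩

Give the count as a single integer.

(a) allowed
(b) allowed
(c) forbidden — Δm_l = -3 (E1 requires Δm_l = 0, ±1)
(d) allowed
(e) forbidden — Δm_l = -2 (E1 requires Δm_l = 0, ±1)
(f) forbidden — Δm_l = -3 (E1 requires Δm_l = 0, ±1)
(g) allowed
Total allowed: 4 of 7.

4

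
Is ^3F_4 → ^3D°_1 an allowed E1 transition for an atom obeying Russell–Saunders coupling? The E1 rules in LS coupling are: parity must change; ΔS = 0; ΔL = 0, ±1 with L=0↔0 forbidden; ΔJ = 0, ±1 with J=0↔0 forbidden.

forbidden

Initial level: S=1, L=3, J=4, parity even. Final level: S=1, L=2, J=1, parity odd.
ΔS = 0: S: 1 → 1 — ✓.
Parity must change: even → odd — ✓.
ΔJ = 0, ±1 (not J=0↔0): J: 4 → 1, ΔJ = -3 — ✗.
ΔL = 0, ±1 (not L=0↔0): L: 3 → 2, ΔL = -1 — ✓.
Rule(s) violated: ΔJ.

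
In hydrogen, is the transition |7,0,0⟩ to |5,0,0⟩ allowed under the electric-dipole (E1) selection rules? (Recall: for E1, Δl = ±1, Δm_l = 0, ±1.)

forbidden

Δl = 0 − 0 = +0; the E1 rule Δl = ±1 is ✗.
m_l: 0 → 0 (Δm_l = +0). |Δm_l| ≤ 1 ✓.
The transition is electric-dipole forbidden.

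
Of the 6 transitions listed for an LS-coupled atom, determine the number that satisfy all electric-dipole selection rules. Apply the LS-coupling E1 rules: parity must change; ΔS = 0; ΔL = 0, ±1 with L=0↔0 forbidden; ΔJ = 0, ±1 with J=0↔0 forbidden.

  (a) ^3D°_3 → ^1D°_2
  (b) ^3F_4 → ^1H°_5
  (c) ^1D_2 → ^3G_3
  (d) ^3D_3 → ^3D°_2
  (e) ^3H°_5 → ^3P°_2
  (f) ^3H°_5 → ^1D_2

1

(a) forbidden (parity, ΔS fail)
(b) forbidden (ΔS, ΔL fail)
(c) forbidden (parity, ΔS, ΔL fail)
(d) allowed
(e) forbidden (parity, ΔL, ΔJ fail)
(f) forbidden (ΔS, ΔL, ΔJ fail)
Total allowed: 1 of 6.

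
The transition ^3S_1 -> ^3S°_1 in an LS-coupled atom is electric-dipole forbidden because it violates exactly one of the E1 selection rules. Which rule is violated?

the L=0 ↔ L=0 exclusion

Initial level: S=1, L=0, J=1, parity even. Final level: S=1, L=0, J=1, parity odd.
Parity must change: even → odd — ok.
ΔS = 0: S: 1 → 1 — ok.
ΔL = 0, ±1 (not L=0↔0): L: 0 → 0, ΔL = +0 — fails.
ΔJ = 0, ±1 (not J=0↔0): J: 1 → 1, ΔJ = +0 — ok.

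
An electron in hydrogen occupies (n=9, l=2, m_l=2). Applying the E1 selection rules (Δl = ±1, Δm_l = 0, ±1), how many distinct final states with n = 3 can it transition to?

1

E1 requires Δl = ±1, so l_f ∈ {1, 3}; with 0 ≤ l_f ≤ n_f−1 = 2, the allowed l_f values are {1}.
For l_f = 1: m_f ∈ {m_i−1, m_i, m_i+1} ∩ [−1, 1] = {1} → 1 state.
Total: 1.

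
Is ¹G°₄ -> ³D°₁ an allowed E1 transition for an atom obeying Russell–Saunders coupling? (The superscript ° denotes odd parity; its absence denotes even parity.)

forbidden

Initial level: S=0, L=4, J=4, parity odd. Final level: S=1, L=2, J=1, parity odd.
Parity must change: odd → odd — violated.
ΔS = 0: S: 0 → 1 — violated.
ΔL = 0, ±1 (not L=0↔0): L: 4 → 2, ΔL = -2 — violated.
ΔJ = 0, ±1 (not J=0↔0): J: 4 → 1, ΔJ = -3 — violated.
Rule(s) violated: parity, ΔS, ΔL, ΔJ.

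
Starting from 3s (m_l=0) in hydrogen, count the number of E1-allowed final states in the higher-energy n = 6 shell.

3

E1 requires Δl = ±1, so l_f ∈ {-1, 1}; with 0 ≤ l_f ≤ n_f−1 = 5, the allowed l_f values are {1}.
For l_f = 1: m_f ∈ {m_i−1, m_i, m_i+1} ∩ [−1, 1] = {-1, 0, 1} → 3 states.
Total: 3.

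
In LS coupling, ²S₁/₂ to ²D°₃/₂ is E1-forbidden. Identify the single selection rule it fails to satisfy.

the ΔL = 0, ±1 rule

Initial level: S=1/2, L=0, J=1/2, parity even. Final level: S=1/2, L=2, J=3/2, parity odd.
Parity must change: even → odd — ✓.
ΔS = 0: S: 1/2 → 1/2 — ✓.
ΔJ = 0, ±1 (not J=0↔0): J: 1/2 → 3/2, ΔJ = +1 — ✓.
ΔL = 0, ±1 (not L=0↔0): L: 0 → 2, ΔL = +2 — ✗.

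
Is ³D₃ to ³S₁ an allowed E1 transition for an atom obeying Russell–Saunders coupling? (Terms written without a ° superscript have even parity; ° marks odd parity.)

Parity must change: even → even — ✗.
ΔS = 0: S: 1 → 1 — ✓.
ΔL = 0, ±1 (not L=0↔0): L: 2 → 0, ΔL = -2 — ✗.
ΔJ = 0, ±1 (not J=0↔0): J: 3 → 1, ΔJ = -2 — ✗.
Rule(s) violated: parity, ΔL, ΔJ.

forbidden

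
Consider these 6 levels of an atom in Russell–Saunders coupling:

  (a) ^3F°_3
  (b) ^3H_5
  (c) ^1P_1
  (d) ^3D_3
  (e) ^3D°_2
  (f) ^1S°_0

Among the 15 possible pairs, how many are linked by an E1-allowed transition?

3

(a)–(b): forbidden (ΔL, ΔJ).
(a)–(c): forbidden (ΔS, ΔL, ΔJ).
(a)–(d): allowed.
(a)–(e): forbidden (parity).
(a)–(f): forbidden (parity, ΔS, ΔL, ΔJ).
(b)–(c): forbidden (parity, ΔS, ΔL, ΔJ).
(b)–(d): forbidden (parity, ΔL, ΔJ).
(b)–(e): forbidden (ΔL, ΔJ).
(b)–(f): forbidden (ΔS, ΔL, ΔJ).
(c)–(d): forbidden (parity, ΔS, ΔJ).
(c)–(e): forbidden (ΔS).
(c)–(f): allowed.
(d)–(e): allowed.
(d)–(f): forbidden (ΔS, ΔL, ΔJ).
(e)–(f): forbidden (parity, ΔS, ΔL, ΔJ).
Allowed pairs: 3 of 15.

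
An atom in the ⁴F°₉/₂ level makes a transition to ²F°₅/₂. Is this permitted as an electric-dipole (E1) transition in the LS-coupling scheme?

ΔJ = 0, ±1 (not J=0↔0): J: 9/2 → 5/2, ΔJ = -2 — fails.
Parity must change: odd → odd — fails.
ΔS = 0: S: 3/2 → 1/2 — fails.
ΔL = 0, ±1 (not L=0↔0): L: 3 → 3, ΔL = +0 — ok.
Rule(s) violated: parity, ΔS, ΔJ.

forbidden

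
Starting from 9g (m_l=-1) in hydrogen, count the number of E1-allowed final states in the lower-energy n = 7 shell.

6

E1 requires Δl = ±1, so l_f ∈ {3, 5}; with 0 ≤ l_f ≤ n_f−1 = 6, the allowed l_f values are {3, 5}.
For l_f = 3: m_f ∈ {m_i−1, m_i, m_i+1} ∩ [−3, 3] = {-2, -1, 0} → 3 states.
For l_f = 5: m_f ∈ {m_i−1, m_i, m_i+1} ∩ [−5, 5] = {-2, -1, 0} → 3 states.
Total: 6.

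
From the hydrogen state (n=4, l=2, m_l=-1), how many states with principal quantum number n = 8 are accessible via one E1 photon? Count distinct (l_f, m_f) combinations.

5

E1 requires Δl = ±1, so l_f ∈ {1, 3}; with 0 ≤ l_f ≤ n_f−1 = 7, the allowed l_f values are {1, 3}.
For l_f = 1: m_f ∈ {m_i−1, m_i, m_i+1} ∩ [−1, 1] = {-1, 0} → 2 states.
For l_f = 3: m_f ∈ {m_i−1, m_i, m_i+1} ∩ [−3, 3] = {-2, -1, 0} → 3 states.
Total: 5.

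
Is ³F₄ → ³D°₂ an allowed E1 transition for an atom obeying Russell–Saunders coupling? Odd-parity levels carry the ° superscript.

Initial level: S=1, L=3, J=4, parity even. Final level: S=1, L=2, J=2, parity odd.
Parity must change: even → odd — passes.
ΔS = 0: S: 1 → 1 — passes.
ΔL = 0, ±1 (not L=0↔0): L: 3 → 2, ΔL = -1 — passes.
ΔJ = 0, ±1 (not J=0↔0): J: 4 → 2, ΔJ = -2 — fails.
Rule(s) violated: ΔJ.

forbidden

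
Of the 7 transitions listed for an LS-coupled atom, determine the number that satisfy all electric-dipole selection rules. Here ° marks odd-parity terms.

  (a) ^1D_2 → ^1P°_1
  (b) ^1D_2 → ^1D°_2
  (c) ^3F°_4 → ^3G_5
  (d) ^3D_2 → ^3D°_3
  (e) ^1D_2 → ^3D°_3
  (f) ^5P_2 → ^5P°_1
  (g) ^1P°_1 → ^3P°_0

(a) allowed
(b) allowed
(c) allowed
(d) allowed
(e) forbidden (ΔS fails)
(f) allowed
(g) forbidden (parity, ΔS fail)
Total allowed: 5 of 7.

5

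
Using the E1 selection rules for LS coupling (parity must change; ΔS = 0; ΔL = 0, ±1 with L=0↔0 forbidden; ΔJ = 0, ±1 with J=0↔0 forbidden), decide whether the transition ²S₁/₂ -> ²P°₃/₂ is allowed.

Reading off the term symbols: S 1/2→1/2, L 0→1, J 1/2→3/2, parity even→odd.
Parity must change: even → odd — satisfied.
ΔS = 0: S: 1/2 → 1/2 — satisfied.
ΔL = 0, ±1 (not L=0↔0): L: 0 → 1, ΔL = +1 — satisfied.
ΔJ = 0, ±1 (not J=0↔0): J: 1/2 → 3/2, ΔJ = +1 — satisfied.
All four E1 rules are satisfied.

allowed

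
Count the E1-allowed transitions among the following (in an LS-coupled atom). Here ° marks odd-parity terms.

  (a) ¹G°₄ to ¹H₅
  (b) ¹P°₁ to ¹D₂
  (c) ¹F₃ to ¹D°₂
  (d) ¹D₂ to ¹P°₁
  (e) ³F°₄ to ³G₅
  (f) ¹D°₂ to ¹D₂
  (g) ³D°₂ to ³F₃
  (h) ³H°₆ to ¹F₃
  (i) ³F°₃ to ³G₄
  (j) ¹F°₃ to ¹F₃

(a) allowed
(b) allowed
(c) allowed
(d) allowed
(e) allowed
(f) allowed
(g) allowed
(h) forbidden (ΔS, ΔL, ΔJ fail)
(i) allowed
(j) allowed
Total allowed: 9 of 10.

9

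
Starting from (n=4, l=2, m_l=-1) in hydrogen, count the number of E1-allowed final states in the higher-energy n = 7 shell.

5

E1 requires Δl = ±1, so l_f ∈ {1, 3}; with 0 ≤ l_f ≤ n_f−1 = 6, the allowed l_f values are {1, 3}.
For l_f = 1: m_f ∈ {m_i−1, m_i, m_i+1} ∩ [−1, 1] = {-1, 0} → 2 states.
For l_f = 3: m_f ∈ {m_i−1, m_i, m_i+1} ∩ [−3, 3] = {-2, -1, 0} → 3 states.
Total: 5.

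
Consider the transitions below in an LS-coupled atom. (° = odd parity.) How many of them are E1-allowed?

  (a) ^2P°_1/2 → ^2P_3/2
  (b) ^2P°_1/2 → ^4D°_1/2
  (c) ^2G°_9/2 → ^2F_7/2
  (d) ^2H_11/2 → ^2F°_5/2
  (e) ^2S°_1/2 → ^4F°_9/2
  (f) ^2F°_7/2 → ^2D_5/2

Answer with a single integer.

(a) allowed
(b) forbidden (parity, ΔS fail)
(c) allowed
(d) forbidden (ΔL, ΔJ fail)
(e) forbidden (parity, ΔS, ΔL, ΔJ fail)
(f) allowed
Total allowed: 3 of 6.

3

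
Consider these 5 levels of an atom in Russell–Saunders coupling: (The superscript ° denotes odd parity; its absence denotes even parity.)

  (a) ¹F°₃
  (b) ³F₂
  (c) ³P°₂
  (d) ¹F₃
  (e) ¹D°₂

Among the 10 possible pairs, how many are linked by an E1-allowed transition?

2

(a)–(b): forbidden (ΔS).
(a)–(c): forbidden (parity, ΔS, ΔL).
(a)–(d): allowed.
(a)–(e): forbidden (parity).
(b)–(c): forbidden (ΔL).
(b)–(d): forbidden (parity, ΔS).
(b)–(e): forbidden (ΔS).
(c)–(d): forbidden (ΔS, ΔL).
(c)–(e): forbidden (parity, ΔS).
(d)–(e): allowed.
Allowed pairs: 2 of 10.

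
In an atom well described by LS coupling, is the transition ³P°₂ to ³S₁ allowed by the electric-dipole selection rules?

allowed

Reading off the term symbols: S 1→1, L 1→0, J 2→1, parity odd→even.
Parity must change: odd → even — ✓.
ΔS = 0: S: 1 → 1 — ✓.
ΔL = 0, ±1 (not L=0↔0): L: 1 → 0, ΔL = -1 — ✓.
ΔJ = 0, ±1 (not J=0↔0): J: 2 → 1, ΔJ = -1 — ✓.
All four E1 rules are satisfied.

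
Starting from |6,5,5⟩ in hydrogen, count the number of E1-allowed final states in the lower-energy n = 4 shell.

E1 requires l_f ∈ {4, 6}, but neither lies in [0, 3], so no final state is reachable.
Total: 0.

0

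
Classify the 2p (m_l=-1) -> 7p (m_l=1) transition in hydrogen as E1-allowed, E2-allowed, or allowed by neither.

Δl = 1 − 1 = +0; l_i + l_f = 2.
Δm_l = +2.
E1 (Δl = ±1, |Δm_l| ≤ 1): not satisfied.
E2 (Δl = 0,±2, l_i+l_f ≥ 2, |Δm_l| ≤ 2): satisfied.

E2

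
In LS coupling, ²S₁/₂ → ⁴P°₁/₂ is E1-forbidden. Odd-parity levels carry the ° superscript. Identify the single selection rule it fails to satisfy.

the ΔS = 0 rule

Reading off the term symbols: S 1/2→3/2, L 0→1, J 1/2→1/2, parity even→odd.
Parity must change: even → odd — satisfied.
ΔS = 0: S: 1/2 → 3/2 — violated.
ΔL = 0, ±1 (not L=0↔0): L: 0 → 1, ΔL = +1 — satisfied.
ΔJ = 0, ±1 (not J=0↔0): J: 1/2 → 1/2, ΔJ = +0 — satisfied.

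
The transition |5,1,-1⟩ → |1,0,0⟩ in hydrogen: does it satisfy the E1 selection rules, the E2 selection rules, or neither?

Δl = 0 − 1 = -1; l_i + l_f = 1.
Δm_l = +1.
E1 (Δl = ±1, |Δm_l| ≤ 1): satisfied.
E2 (Δl = 0,±2, l_i+l_f ≥ 2, |Δm_l| ≤ 2): not satisfied.

E1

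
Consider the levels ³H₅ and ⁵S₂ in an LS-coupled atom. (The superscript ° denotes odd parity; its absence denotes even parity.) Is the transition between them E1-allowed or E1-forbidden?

Reading off the term symbols: S 1→2, L 5→0, J 5→2, parity even→even.
ΔJ = 0, ±1 (not J=0↔0): J: 5 → 2, ΔJ = -3 — violated.
ΔS = 0: S: 1 → 2 — violated.
Parity must change: even → even — violated.
ΔL = 0, ±1 (not L=0↔0): L: 5 → 0, ΔL = -5 — violated.
Rule(s) violated: parity, ΔS, ΔL, ΔJ.

forbidden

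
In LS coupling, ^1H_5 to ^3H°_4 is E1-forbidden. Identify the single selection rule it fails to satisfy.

the ΔS = 0 rule

Initial level: S=0, L=5, J=5, parity even. Final level: S=1, L=5, J=4, parity odd.
ΔS = 0: S: 0 → 1 — fails.
ΔL = 0, ±1 (not L=0↔0): L: 5 → 5, ΔL = +0 — ok.
Parity must change: even → odd — ok.
ΔJ = 0, ±1 (not J=0↔0): J: 5 → 4, ΔJ = -1 — ok.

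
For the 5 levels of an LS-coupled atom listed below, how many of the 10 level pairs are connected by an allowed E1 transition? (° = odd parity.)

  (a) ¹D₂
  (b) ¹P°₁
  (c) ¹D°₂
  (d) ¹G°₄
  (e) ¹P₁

(a)–(b): allowed.
(a)–(c): allowed.
(a)–(d): forbidden (ΔL, ΔJ).
(a)–(e): forbidden (parity).
(b)–(c): forbidden (parity).
(b)–(d): forbidden (parity, ΔL, ΔJ).
(b)–(e): allowed.
(c)–(d): forbidden (parity, ΔL, ΔJ).
(c)–(e): allowed.
(d)–(e): forbidden (ΔL, ΔJ).
Allowed pairs: 4 of 10.

4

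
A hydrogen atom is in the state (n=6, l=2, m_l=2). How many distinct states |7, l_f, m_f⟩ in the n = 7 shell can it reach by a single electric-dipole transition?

E1 requires Δl = ±1, so l_f ∈ {1, 3}; with 0 ≤ l_f ≤ n_f−1 = 6, the allowed l_f values are {1, 3}.
For l_f = 1: m_f ∈ {m_i−1, m_i, m_i+1} ∩ [−1, 1] = {1} → 1 state.
For l_f = 3: m_f ∈ {m_i−1, m_i, m_i+1} ∩ [−3, 3] = {1, 2, 3} → 3 states.
Total: 4.

4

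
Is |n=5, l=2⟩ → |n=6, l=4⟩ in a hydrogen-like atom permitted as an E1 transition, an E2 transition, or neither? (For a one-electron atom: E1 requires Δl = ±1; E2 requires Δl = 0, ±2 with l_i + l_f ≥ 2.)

Δl = 4 − 2 = +2; l_i + l_f = 6.
E1 (Δl = ±1): not satisfied.
E2 (Δl = 0,±2, l_i+l_f ≥ 2): satisfied.

E2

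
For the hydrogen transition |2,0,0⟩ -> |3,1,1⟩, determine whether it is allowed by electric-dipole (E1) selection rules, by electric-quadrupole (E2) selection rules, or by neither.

Δl = 1 − 0 = +1; l_i + l_f = 1.
Δm_l = +1.
E1 (Δl = ±1, |Δm_l| ≤ 1): satisfied.
E2 (Δl = 0,±2, l_i+l_f ≥ 2, |Δm_l| ≤ 2): not satisfied.

E1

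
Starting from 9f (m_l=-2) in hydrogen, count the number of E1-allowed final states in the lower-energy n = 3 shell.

2

E1 requires Δl = ±1, so l_f ∈ {2, 4}; with 0 ≤ l_f ≤ n_f−1 = 2, the allowed l_f values are {2}.
For l_f = 2: m_f ∈ {m_i−1, m_i, m_i+1} ∩ [−2, 2] = {-2, -1} → 2 states.
Total: 2.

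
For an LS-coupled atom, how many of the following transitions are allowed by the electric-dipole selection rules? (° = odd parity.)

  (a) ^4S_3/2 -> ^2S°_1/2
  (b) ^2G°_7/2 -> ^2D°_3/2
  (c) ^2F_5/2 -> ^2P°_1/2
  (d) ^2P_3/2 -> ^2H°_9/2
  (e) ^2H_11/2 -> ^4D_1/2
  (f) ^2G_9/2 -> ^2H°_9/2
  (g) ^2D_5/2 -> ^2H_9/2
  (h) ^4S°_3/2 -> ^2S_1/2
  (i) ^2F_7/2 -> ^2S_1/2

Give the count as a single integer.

(a) forbidden (ΔS, ΔL fail)
(b) forbidden (parity, ΔL, ΔJ fail)
(c) forbidden (ΔL, ΔJ fail)
(d) forbidden (ΔL, ΔJ fail)
(e) forbidden (parity, ΔS, ΔL, ΔJ fail)
(f) allowed
(g) forbidden (parity, ΔL, ΔJ fail)
(h) forbidden (ΔS, ΔL fail)
(i) forbidden (parity, ΔL, ΔJ fail)
Total allowed: 1 of 9.

1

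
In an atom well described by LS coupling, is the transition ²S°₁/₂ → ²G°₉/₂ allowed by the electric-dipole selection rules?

forbidden

Reading off the term symbols: S 1/2→1/2, L 0→4, J 1/2→9/2, parity odd→odd.
Parity must change: odd → odd — violated.
ΔS = 0: S: 1/2 → 1/2 — satisfied.
ΔL = 0, ±1 (not L=0↔0): L: 0 → 4, ΔL = +4 — violated.
ΔJ = 0, ±1 (not J=0↔0): J: 1/2 → 9/2, ΔJ = +4 — violated.
Rule(s) violated: parity, ΔL, ΔJ.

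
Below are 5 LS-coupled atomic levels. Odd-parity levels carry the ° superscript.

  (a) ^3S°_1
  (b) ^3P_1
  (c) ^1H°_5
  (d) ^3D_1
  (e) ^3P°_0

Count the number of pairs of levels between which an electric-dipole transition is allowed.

3

(a)–(b): allowed.
(a)–(c): forbidden (parity, ΔS, ΔL, ΔJ).
(a)–(d): forbidden (ΔL).
(a)–(e): forbidden (parity).
(b)–(c): forbidden (ΔS, ΔL, ΔJ).
(b)–(d): forbidden (parity).
(b)–(e): allowed.
(c)–(d): forbidden (ΔS, ΔL, ΔJ).
(c)–(e): forbidden (parity, ΔS, ΔL, ΔJ).
(d)–(e): allowed.
Allowed pairs: 3 of 10.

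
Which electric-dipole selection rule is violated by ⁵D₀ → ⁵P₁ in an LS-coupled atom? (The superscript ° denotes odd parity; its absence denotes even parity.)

parity

Parity must change: even → even — violated.
ΔS = 0: S: 2 → 2 — satisfied.
ΔL = 0, ±1 (not L=0↔0): L: 2 → 1, ΔL = -1 — satisfied.
ΔJ = 0, ±1 (not J=0↔0): J: 0 → 1, ΔJ = +1 — satisfied.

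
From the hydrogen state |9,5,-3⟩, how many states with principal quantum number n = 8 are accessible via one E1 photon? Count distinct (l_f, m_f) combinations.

E1 requires Δl = ±1, so l_f ∈ {4, 6}; with 0 ≤ l_f ≤ n_f−1 = 7, the allowed l_f values are {4, 6}.
For l_f = 4: m_f ∈ {m_i−1, m_i, m_i+1} ∩ [−4, 4] = {-4, -3, -2} → 3 states.
For l_f = 6: m_f ∈ {m_i−1, m_i, m_i+1} ∩ [−6, 6] = {-4, -3, -2} → 3 states.
Total: 6.

6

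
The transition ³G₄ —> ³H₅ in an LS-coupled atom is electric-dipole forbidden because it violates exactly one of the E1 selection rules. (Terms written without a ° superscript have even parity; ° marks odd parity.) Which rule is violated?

Initial level: S=1, L=4, J=4, parity even. Final level: S=1, L=5, J=5, parity even.
Parity must change: even → even — fails.
ΔS = 0: S: 1 → 1 — ok.
ΔL = 0, ±1 (not L=0↔0): L: 4 → 5, ΔL = +1 — ok.
ΔJ = 0, ±1 (not J=0↔0): J: 4 → 5, ΔJ = +1 — ok.

parity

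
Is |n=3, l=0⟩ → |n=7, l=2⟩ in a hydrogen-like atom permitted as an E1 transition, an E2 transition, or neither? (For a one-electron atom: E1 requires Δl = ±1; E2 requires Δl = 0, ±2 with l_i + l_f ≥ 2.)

E2

Δl = 2 − 0 = +2; l_i + l_f = 2.
E1 (Δl = ±1): not satisfied.
E2 (Δl = 0,±2, l_i+l_f ≥ 2): satisfied.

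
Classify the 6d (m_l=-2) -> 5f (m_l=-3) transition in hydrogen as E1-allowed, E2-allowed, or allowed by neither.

E1

Δl = 3 − 2 = +1; l_i + l_f = 5.
Δm_l = -1.
E1 (Δl = ±1, |Δm_l| ≤ 1): satisfied.
E2 (Δl = 0,±2, l_i+l_f ≥ 2, |Δm_l| ≤ 2): not satisfied.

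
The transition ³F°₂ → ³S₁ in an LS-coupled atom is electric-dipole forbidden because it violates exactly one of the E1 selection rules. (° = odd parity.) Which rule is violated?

the ΔL = 0, ±1 rule

Parity must change: odd → even — satisfied.
ΔS = 0: S: 1 → 1 — satisfied.
ΔL = 0, ±1 (not L=0↔0): L: 3 → 0, ΔL = -3 — violated.
ΔJ = 0, ±1 (not J=0↔0): J: 2 → 1, ΔJ = -1 — satisfied.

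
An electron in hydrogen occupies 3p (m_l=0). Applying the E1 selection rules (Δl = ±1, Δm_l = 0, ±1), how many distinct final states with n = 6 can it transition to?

4

E1 requires Δl = ±1, so l_f ∈ {0, 2}; with 0 ≤ l_f ≤ n_f−1 = 5, the allowed l_f values are {0, 2}.
For l_f = 0: m_f ∈ {m_i−1, m_i, m_i+1} ∩ [−0, 0] = {0} → 1 state.
For l_f = 2: m_f ∈ {m_i−1, m_i, m_i+1} ∩ [−2, 2] = {-1, 0, 1} → 3 states.
Total: 4.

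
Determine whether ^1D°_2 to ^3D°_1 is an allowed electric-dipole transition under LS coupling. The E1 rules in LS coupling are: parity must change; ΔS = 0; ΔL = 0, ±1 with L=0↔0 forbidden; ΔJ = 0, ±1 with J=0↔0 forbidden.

Initial level: S=0, L=2, J=2, parity odd. Final level: S=1, L=2, J=1, parity odd.
Parity must change: odd → odd — fails.
ΔS = 0: S: 0 → 1 — fails.
ΔL = 0, ±1 (not L=0↔0): L: 2 → 2, ΔL = +0 — ok.
ΔJ = 0, ±1 (not J=0↔0): J: 2 → 1, ΔJ = -1 — ok.
Rule(s) violated: parity, ΔS.

forbidden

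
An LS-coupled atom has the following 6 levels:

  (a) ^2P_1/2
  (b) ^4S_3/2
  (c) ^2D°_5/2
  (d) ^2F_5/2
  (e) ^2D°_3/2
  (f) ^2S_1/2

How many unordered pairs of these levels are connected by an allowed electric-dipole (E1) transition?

(a)–(b): forbidden (parity, ΔS).
(a)–(c): forbidden (ΔJ).
(a)–(d): forbidden (parity, ΔL, ΔJ).
(a)–(e): allowed.
(a)–(f): forbidden (parity).
(b)–(c): forbidden (ΔS, ΔL).
(b)–(d): forbidden (parity, ΔS, ΔL).
(b)–(e): forbidden (ΔS, ΔL).
(b)–(f): forbidden (parity, ΔS, ΔL).
(c)–(d): allowed.
(c)–(e): forbidden (parity).
(c)–(f): forbidden (ΔL, ΔJ).
(d)–(e): allowed.
(d)–(f): forbidden (parity, ΔL, ΔJ).
(e)–(f): forbidden (ΔL).
Allowed pairs: 3 of 15.

3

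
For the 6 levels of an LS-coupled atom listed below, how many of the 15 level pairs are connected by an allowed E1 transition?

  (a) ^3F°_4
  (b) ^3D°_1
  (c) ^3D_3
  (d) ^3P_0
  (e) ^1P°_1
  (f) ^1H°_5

2

(a)–(b): forbidden (parity, ΔJ).
(a)–(c): allowed.
(a)–(d): forbidden (ΔL, ΔJ).
(a)–(e): forbidden (parity, ΔS, ΔL, ΔJ).
(a)–(f): forbidden (parity, ΔS, ΔL).
(b)–(c): forbidden (ΔJ).
(b)–(d): allowed.
(b)–(e): forbidden (parity, ΔS).
(b)–(f): forbidden (parity, ΔS, ΔL, ΔJ).
(c)–(d): forbidden (parity, ΔJ).
(c)–(e): forbidden (ΔS, ΔJ).
(c)–(f): forbidden (ΔS, ΔL, ΔJ).
(d)–(e): forbidden (ΔS).
(d)–(f): forbidden (ΔS, ΔL, ΔJ).
(e)–(f): forbidden (parity, ΔL, ΔJ).
Allowed pairs: 2 of 15.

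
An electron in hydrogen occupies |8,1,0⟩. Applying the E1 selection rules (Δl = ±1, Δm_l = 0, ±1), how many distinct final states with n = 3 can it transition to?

4

E1 requires Δl = ±1, so l_f ∈ {0, 2}; with 0 ≤ l_f ≤ n_f−1 = 2, the allowed l_f values are {0, 2}.
For l_f = 0: m_f ∈ {m_i−1, m_i, m_i+1} ∩ [−0, 0] = {0} → 1 state.
For l_f = 2: m_f ∈ {m_i−1, m_i, m_i+1} ∩ [−2, 2] = {-1, 0, 1} → 3 states.
Total: 4.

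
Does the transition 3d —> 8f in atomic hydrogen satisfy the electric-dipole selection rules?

allowed

Initial l = 2, final l = 3, so Δl = +1. E1 requires Δl = ±1: passes.
All E1 selection rules are satisfied.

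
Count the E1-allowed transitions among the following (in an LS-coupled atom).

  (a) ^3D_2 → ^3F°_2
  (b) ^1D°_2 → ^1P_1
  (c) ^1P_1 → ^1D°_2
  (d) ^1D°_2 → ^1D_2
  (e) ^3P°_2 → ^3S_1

(a) allowed
(b) allowed
(c) allowed
(d) allowed
(e) allowed
Total allowed: 5 of 5.

5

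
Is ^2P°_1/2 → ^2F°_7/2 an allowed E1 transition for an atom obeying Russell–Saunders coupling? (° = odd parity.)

forbidden

Reading off the term symbols: S 1/2→1/2, L 1→3, J 1/2→7/2, parity odd→odd.
Parity must change: odd → odd — violated.
ΔS = 0: S: 1/2 → 1/2 — satisfied.
ΔL = 0, ±1 (not L=0↔0): L: 1 → 3, ΔL = +2 — violated.
ΔJ = 0, ±1 (not J=0↔0): J: 1/2 → 7/2, ΔJ = +3 — violated.
Rule(s) violated: parity, ΔL, ΔJ.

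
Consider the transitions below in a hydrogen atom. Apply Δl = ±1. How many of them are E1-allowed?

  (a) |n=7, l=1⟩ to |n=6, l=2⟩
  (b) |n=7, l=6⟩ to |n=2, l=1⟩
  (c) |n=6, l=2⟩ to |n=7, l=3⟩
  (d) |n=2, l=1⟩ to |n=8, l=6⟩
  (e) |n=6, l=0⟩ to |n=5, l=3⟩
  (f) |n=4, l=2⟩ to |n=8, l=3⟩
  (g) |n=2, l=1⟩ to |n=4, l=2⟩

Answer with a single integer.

4

(a) allowed
(b) forbidden — Δl = -5 (E1 requires Δl = ±1)
(c) allowed
(d) forbidden — Δl = +5 (E1 requires Δl = ±1)
(e) forbidden — Δl = +3 (E1 requires Δl = ±1)
(f) allowed
(g) allowed
Total allowed: 4 of 7.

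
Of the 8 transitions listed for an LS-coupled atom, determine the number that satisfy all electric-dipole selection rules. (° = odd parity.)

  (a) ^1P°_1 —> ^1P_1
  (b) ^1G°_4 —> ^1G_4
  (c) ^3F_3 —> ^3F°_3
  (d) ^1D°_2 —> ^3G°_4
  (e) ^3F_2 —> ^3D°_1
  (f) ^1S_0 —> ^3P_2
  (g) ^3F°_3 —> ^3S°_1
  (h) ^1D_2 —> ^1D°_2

5

(a) allowed
(b) allowed
(c) allowed
(d) forbidden (parity, ΔS, ΔL, ΔJ fail)
(e) allowed
(f) forbidden (parity, ΔS, ΔJ fail)
(g) forbidden (parity, ΔL, ΔJ fail)
(h) allowed
Total allowed: 5 of 8.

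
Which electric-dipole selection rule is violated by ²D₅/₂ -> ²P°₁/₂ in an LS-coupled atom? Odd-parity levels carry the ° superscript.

Initial level: S=1/2, L=2, J=5/2, parity even. Final level: S=1/2, L=1, J=1/2, parity odd.
Parity must change: even → odd — ✓.
ΔS = 0: S: 1/2 → 1/2 — ✓.
ΔL = 0, ±1 (not L=0↔0): L: 2 → 1, ΔL = -1 — ✓.
ΔJ = 0, ±1 (not J=0↔0): J: 5/2 → 1/2, ΔJ = -2 — ✗.

the ΔJ = 0, ±1 rule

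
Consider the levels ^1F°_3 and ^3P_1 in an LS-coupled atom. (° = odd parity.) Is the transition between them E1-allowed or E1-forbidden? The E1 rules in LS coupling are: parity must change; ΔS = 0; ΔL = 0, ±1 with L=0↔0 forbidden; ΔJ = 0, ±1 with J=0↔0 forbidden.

Initial level: S=0, L=3, J=3, parity odd. Final level: S=1, L=1, J=1, parity even.
ΔL = 0, ±1 (not L=0↔0): L: 3 → 1, ΔL = -2 — violated.
ΔS = 0: S: 0 → 1 — violated.
Parity must change: odd → even — satisfied.
ΔJ = 0, ±1 (not J=0↔0): J: 3 → 1, ΔJ = -2 — violated.
Rule(s) violated: ΔS, ΔL, ΔJ.

forbidden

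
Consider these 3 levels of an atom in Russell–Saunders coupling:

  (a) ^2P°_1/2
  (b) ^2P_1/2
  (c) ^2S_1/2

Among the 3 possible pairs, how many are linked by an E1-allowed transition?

2

(a)–(b): allowed.
(a)–(c): allowed.
(b)–(c): forbidden (parity).
Allowed pairs: 2 of 3.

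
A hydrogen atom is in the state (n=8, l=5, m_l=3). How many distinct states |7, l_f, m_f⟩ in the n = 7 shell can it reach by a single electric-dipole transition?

6

E1 requires Δl = ±1, so l_f ∈ {4, 6}; with 0 ≤ l_f ≤ n_f−1 = 6, the allowed l_f values are {4, 6}.
For l_f = 4: m_f ∈ {m_i−1, m_i, m_i+1} ∩ [−4, 4] = {2, 3, 4} → 3 states.
For l_f = 6: m_f ∈ {m_i−1, m_i, m_i+1} ∩ [−6, 6] = {2, 3, 4} → 3 states.
Total: 6.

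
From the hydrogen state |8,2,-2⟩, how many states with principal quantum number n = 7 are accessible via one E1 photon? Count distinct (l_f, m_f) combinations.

E1 requires Δl = ±1, so l_f ∈ {1, 3}; with 0 ≤ l_f ≤ n_f−1 = 6, the allowed l_f values are {1, 3}.
For l_f = 1: m_f ∈ {m_i−1, m_i, m_i+1} ∩ [−1, 1] = {-1} → 1 state.
For l_f = 3: m_f ∈ {m_i−1, m_i, m_i+1} ∩ [−3, 3] = {-3, -2, -1} → 3 states.
Total: 4.

4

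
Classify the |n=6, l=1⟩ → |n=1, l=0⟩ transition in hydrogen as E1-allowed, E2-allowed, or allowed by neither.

E1

Δl = 0 − 1 = -1; l_i + l_f = 1.
E1 (Δl = ±1): satisfied.
E2 (Δl = 0,±2, l_i+l_f ≥ 2): not satisfied.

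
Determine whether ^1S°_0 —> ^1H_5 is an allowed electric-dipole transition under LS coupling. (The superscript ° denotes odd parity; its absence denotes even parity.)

Parity must change: odd → even — ok.
ΔS = 0: S: 0 → 0 — ok.
ΔJ = 0, ±1 (not J=0↔0): J: 0 → 5, ΔJ = +5 — fails.
ΔL = 0, ±1 (not L=0↔0): L: 0 → 5, ΔL = +5 — fails.
Rule(s) violated: ΔL, ΔJ.

forbidden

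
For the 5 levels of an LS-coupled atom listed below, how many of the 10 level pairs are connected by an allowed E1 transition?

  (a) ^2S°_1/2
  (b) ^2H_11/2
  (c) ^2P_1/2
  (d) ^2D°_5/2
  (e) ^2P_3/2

(a)–(b): forbidden (ΔL, ΔJ).
(a)–(c): allowed.
(a)–(d): forbidden (parity, ΔL, ΔJ).
(a)–(e): allowed.
(b)–(c): forbidden (parity, ΔL, ΔJ).
(b)–(d): forbidden (ΔL, ΔJ).
(b)–(e): forbidden (parity, ΔL, ΔJ).
(c)–(d): forbidden (ΔJ).
(c)–(e): forbidden (parity).
(d)–(e): allowed.
Allowed pairs: 3 of 10.

3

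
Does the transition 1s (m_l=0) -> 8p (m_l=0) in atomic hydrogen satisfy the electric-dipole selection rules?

allowed

Initial l = 0, final l = 1, so Δl = +1. E1 requires Δl = ±1: passes.
Δm_l = 0 − (0) = +0. E1 requires Δm_l = 0, ±1: passes.
All E1 selection rules are satisfied.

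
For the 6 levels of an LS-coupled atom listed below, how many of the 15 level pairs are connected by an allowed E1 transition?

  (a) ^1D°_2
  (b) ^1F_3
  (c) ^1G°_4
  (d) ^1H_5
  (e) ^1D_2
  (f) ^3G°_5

(a)–(b): allowed.
(a)–(c): forbidden (parity, ΔL, ΔJ).
(a)–(d): forbidden (ΔL, ΔJ).
(a)–(e): allowed.
(a)–(f): forbidden (parity, ΔS, ΔL, ΔJ).
(b)–(c): allowed.
(b)–(d): forbidden (parity, ΔL, ΔJ).
(b)–(e): forbidden (parity).
(b)–(f): forbidden (ΔS, ΔJ).
(c)–(d): allowed.
(c)–(e): forbidden (ΔL, ΔJ).
(c)–(f): forbidden (parity, ΔS).
(d)–(e): forbidden (parity, ΔL, ΔJ).
(d)–(f): forbidden (ΔS).
(e)–(f): forbidden (ΔS, ΔL, ΔJ).
Allowed pairs: 4 of 15.

4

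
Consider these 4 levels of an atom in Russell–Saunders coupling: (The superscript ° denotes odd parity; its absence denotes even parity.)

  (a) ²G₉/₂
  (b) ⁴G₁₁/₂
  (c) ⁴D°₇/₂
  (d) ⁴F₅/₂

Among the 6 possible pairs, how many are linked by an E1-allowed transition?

(a)–(b): forbidden (parity, ΔS).
(a)–(c): forbidden (ΔS, ΔL).
(a)–(d): forbidden (parity, ΔS, ΔJ).
(b)–(c): forbidden (ΔL, ΔJ).
(b)–(d): forbidden (parity, ΔJ).
(c)–(d): allowed.
Allowed pairs: 1 of 6.

1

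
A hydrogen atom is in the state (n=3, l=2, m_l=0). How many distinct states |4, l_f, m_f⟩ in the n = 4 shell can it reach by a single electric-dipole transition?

6

E1 requires Δl = ±1, so l_f ∈ {1, 3}; with 0 ≤ l_f ≤ n_f−1 = 3, the allowed l_f values are {1, 3}.
For l_f = 1: m_f ∈ {m_i−1, m_i, m_i+1} ∩ [−1, 1] = {-1, 0, 1} → 3 states.
For l_f = 3: m_f ∈ {m_i−1, m_i, m_i+1} ∩ [−3, 3] = {-1, 0, 1} → 3 states.
Total: 6.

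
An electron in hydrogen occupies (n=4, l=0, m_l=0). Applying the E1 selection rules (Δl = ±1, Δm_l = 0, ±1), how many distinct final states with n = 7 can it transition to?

3

E1 requires Δl = ±1, so l_f ∈ {-1, 1}; with 0 ≤ l_f ≤ n_f−1 = 6, the allowed l_f values are {1}.
For l_f = 1: m_f ∈ {m_i−1, m_i, m_i+1} ∩ [−1, 1] = {-1, 0, 1} → 3 states.
Total: 3.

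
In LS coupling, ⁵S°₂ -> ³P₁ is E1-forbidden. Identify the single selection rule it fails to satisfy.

Reading off the term symbols: S 2→1, L 0→1, J 2→1, parity odd→even.
Parity must change: odd → even — passes.
ΔS = 0: S: 2 → 1 — fails.
ΔL = 0, ±1 (not L=0↔0): L: 0 → 1, ΔL = +1 — passes.
ΔJ = 0, ±1 (not J=0↔0): J: 2 → 1, ΔJ = -1 — passes.

the ΔS = 0 rule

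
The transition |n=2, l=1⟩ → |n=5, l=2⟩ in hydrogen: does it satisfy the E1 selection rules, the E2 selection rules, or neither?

E1

Δl = 2 − 1 = +1; l_i + l_f = 3.
E1 (Δl = ±1): satisfied.
E2 (Δl = 0,±2, l_i+l_f ≥ 2): not satisfied.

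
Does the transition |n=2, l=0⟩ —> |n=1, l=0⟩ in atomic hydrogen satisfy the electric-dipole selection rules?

forbidden

Initial l = 0, final l = 0, so Δl = +0. E1 requires Δl = ±1: fails.
The transition is electric-dipole forbidden.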